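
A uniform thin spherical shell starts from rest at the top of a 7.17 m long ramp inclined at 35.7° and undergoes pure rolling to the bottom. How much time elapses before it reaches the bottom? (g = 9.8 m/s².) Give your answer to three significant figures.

t ≈ 2.04 s

The moment of inertia is (2/3)MR², giving k ≡ I/(MR²) = 2/3.
Newton's second law down the slope: Mg sinθ − f = Ma. The torque equation fR = Iα (with α = a/R) gives f = kMa.
Hence a = g sinθ/(1+k) = 9.8×sin35.7°/1.667 = 3.431 m/s².
With constant a from rest, t = √(2L/a) = √(2·7.17/3.431) ≈ 2.04 s.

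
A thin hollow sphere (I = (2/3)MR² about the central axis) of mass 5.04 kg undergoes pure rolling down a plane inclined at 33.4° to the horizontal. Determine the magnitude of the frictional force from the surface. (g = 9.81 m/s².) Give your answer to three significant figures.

For this body I = (2/3)MR², i.e. k = I/(MR²) = 2/3.
Translational: Mg sinθ − f = Ma. Rotational about the CM: fR = Iα = kMRa, so f = kMa.
Combining, a = g sinθ/(1+k) and f = kMa = kMg sinθ/(1+k).
f = (2/3) × 5.04 × 9.81 × sin33.4° / 1.667 ≈ 10.9 N.

f ≈ 10.9 N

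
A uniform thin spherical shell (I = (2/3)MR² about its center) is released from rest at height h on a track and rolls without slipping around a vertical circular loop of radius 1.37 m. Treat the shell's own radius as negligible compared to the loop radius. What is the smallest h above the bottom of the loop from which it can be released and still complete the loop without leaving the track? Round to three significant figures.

Here I = (2/3)MR², so the shape factor k = I/(MR²) = 2/3.
At the top, contact is just lost when gravity alone supplies the centripetal force: Mg = Mv_top²/r, i.e. v_top² = gr.
With ω = v/R, the kinetic energy at speed v is ½(1+k)Mv² = (5/6)Mv².
Energy conservation from release (height h) to the top (height 2r): Mgh = Mg(2r) + (5/6)M·gr.
Thus h_min = 2r + (1+k)r/2 = r(2 + 1.667/2) = 1.37 × 2.833 ≈ 3.88 m.

h_min ≈ 3.88 m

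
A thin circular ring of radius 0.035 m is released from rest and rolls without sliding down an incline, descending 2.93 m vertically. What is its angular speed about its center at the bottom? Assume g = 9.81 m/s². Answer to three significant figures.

Here I = MR², so the shape factor k = I/(MR²) = 1.
Rolling without slipping gives ω = v/R, so the total kinetic energy is ½Mv² + ½Iω² = ½(1+k)Mv² = Mv².
Energy conservation Mgh = ½(1+k)Mv² gives v = √(2gh/(1+k)) = √(2 × 9.81 × 2.93 / 2) = 5.361 m/s.
The angular speed follows from ω = v/R = 5.361/0.035 ≈ 153 rad/s.

ω ≈ 153 rad/s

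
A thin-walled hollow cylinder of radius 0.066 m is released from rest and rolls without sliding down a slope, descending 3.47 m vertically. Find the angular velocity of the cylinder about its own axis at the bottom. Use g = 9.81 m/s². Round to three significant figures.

Here I = MR², so the shape factor k = I/(MR²) = 1.
Since it rolls without slipping, ω = v/R and KE = ½Mv² + ½Iω² = ½(1+k)Mv² = Mv².
Energy conservation Mgh = ½(1+k)Mv² gives v = √(2gh/(1+k)) = √(2 × 9.81 × 3.47 / 2) = 5.834 m/s.
Then ω = v/R = 5.834 / 0.066 ≈ 88.4 rad/s.

ω ≈ 88.4 rad/s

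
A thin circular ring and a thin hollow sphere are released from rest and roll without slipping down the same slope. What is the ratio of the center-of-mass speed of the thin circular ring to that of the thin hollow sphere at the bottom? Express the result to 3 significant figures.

v_ratio ≈ 0.913

Each satisfies Mgh = ½(1+k)Mv² with k = I/(MR²), so v ∝ 1/√(1+k).
For the thin circular ring k = 1; for the thin hollow sphere k = 2/3.
v₁/v₂ = √((1+k₂)/(1+k₁)) = √(1.667/2) ≈ 0.913.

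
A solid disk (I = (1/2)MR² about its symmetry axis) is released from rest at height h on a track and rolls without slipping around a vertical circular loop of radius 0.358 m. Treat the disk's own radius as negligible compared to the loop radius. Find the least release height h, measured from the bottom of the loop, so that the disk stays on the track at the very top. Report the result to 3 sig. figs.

h_min ≈ 0.985 m

The moment of inertia is (1/2)MR², giving k ≡ I/(MR²) = 0.5.
At the top of the loop, the minimum-contact condition is Mg = Mv_top²/r, so v_top² = gr.
With ω = v/R, the kinetic energy at speed v is ½(1+k)Mv² = (3/4)Mv².
Energy conservation from release (height h) to the top (height 2r): Mgh = Mg(2r) + (3/4)M·gr.
Thus h_min = 2r + (1+k)r/2 = r(2 + 1.5/2) = 0.358 × 2.75 ≈ 0.985 m.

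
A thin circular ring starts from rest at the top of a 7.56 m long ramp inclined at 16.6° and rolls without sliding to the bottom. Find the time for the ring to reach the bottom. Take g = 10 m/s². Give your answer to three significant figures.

t ≈ 3.25 s

The moment of inertia is MR², giving k ≡ I/(MR²) = 1.
Translational: Mg sinθ − f = Ma. Rotational about the CM: fR = Iα = kMRa, so f = kMa.
Hence a = g sinθ/(1+k) = 10×sin16.6°/2 = 1.428 m/s².
With constant a from rest, t = √(2L/a) = √(2·7.56/1.428) ≈ 3.25 s.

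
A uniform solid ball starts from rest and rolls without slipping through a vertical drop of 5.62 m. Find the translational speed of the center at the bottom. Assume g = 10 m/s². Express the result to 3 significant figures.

v ≈ 8.96 m/s

For this body I = (2/5)MR², i.e. k = I/(MR²) = 0.4.
Rolling without slipping gives ω = v/R, so the total kinetic energy is ½Mv² + ½Iω² = ½(1+k)Mv² = (7/10)Mv².
Setting Mgh = (7/10)Mv² gives v = √(2gh/(1+k)) = √(2·10·5.62/1.4) ≈ 8.96 m/s.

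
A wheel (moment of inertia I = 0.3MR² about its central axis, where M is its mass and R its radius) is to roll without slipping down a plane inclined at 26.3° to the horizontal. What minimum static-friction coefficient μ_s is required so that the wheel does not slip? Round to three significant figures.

μ_min ≈ 0.114

Here I = 0.3MR², so the shape factor k = I/(MR²) = 0.3.
Translational: Mg sinθ − f = Ma. Rotational about the CM: fR = Iα = kMRa, so f = kMa.
These give a = g sinθ/(1+k) and the required friction f = kMg sinθ/(1+k).
The normal force is N = Mg cosθ, so μ_min = f/N = k tanθ/(1+k).
μ_min = 0.3 × tan26.3° / 1.3 ≈ 0.114.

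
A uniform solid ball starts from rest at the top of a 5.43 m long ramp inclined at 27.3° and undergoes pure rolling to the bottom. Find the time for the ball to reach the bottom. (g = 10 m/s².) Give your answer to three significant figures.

t ≈ 1.82 s

For this body I = (2/5)MR², i.e. k = I/(MR²) = 0.4.
Along the incline Mg sinθ − f = Ma, and torque about the center fR = Iα = kMR²(a/R) gives f = kMa.
Hence a = g sinθ/(1+k) = 10×sin27.3°/1.4 = 3.276 m/s².
With constant a from rest, t = √(2L/a) = √(2·5.43/3.276) ≈ 1.82 s.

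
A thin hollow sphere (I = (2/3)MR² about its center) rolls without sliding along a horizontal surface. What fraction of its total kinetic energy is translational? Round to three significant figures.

With I = (2/3)MR², the ratio k = I/(MR²) is 2/3.
With ω = v/R, KE_trans = ½Mv² and KE_rot = ½Iω² = ½kMv², so KE_total = ½(1+k)Mv².
The translational fraction is therefore 1/(1+k) = 1/1.667 ≈ 0.600.

fraction ≈ 0.600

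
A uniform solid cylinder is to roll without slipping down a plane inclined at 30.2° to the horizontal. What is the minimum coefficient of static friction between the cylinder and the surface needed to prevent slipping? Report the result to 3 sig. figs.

Here I = (1/2)MR², so the shape factor k = I/(MR²) = 0.5.
Along the incline Mg sinθ − f = Ma, and torque about the center fR = Iα = kMR²(a/R) gives f = kMa.
These give a = g sinθ/(1+k) and the required friction f = kMg sinθ/(1+k).
With N = Mg cosθ, the no-slip condition f ≤ μN gives μ_min = f/N = k tanθ/(1+k).
μ_min = 0.5 × tan30.2° / 1.5 ≈ 0.194.

μ_min ≈ 0.194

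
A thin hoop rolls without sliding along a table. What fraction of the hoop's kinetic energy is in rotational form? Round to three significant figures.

For this body I = MR², i.e. k = I/(MR²) = 1.
With ω = v/R, KE_trans = ½Mv² and KE_rot = ½Iω² = ½kMv², so KE_total = ½(1+k)Mv².
The rotational fraction is therefore k/(1+k) = 1/2 ≈ 0.500.

fraction ≈ 0.500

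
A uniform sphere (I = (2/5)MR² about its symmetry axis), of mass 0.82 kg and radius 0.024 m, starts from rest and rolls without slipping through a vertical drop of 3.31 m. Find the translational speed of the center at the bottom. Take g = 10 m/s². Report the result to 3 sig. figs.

The moment of inertia is (2/5)MR², giving k ≡ I/(MR²) = 0.4.
Since it rolls without slipping, ω = v/R and KE = ½Mv² + ½Iω² = ½(1+k)Mv² = (7/10)Mv².
Energy conservation: Mgh = (7/10)Mv², so v = √(2gh/(1+k)) = √(2 × 10 × 3.31 / 1.4) ≈ 6.88 m/s.

v ≈ 6.88 m/s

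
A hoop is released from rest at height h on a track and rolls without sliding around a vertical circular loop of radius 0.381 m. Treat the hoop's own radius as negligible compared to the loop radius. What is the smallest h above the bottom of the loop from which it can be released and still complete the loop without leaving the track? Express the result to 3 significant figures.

The moment of inertia is MR², giving k ≡ I/(MR²) = 1.
At the top of the loop, the minimum-contact condition is Mg = Mv_top²/r, so v_top² = gr.
With ω = v/R, the kinetic energy at speed v is ½(1+k)Mv² = Mv².
Energy conservation from release (height h) to the top (height 2r): Mgh = Mg(2r) + M·gr.
Thus h_min = 2r + (1+k)r/2 = r(2 + 2/2) = 0.381 × 3 ≈ 1.14 m.

h_min ≈ 1.14 m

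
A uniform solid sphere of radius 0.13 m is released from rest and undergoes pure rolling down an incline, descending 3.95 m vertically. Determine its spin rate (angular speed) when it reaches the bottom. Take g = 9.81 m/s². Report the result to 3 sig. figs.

For this body I = (2/5)MR², i.e. k = I/(MR²) = 0.4.
Pure rolling means v = ωR; then KE = ½Mv² + ½I(v/R)² = ½(1+k)Mv² = (7/10)Mv².
Energy conservation Mgh = ½(1+k)Mv² gives v = √(2gh/(1+k)) = √(2 × 9.81 × 3.95 / 1.4) = 7.44 m/s.
Then ω = v/R = 7.44 / 0.13 ≈ 57.2 rad/s.

ω ≈ 57.2 rad/s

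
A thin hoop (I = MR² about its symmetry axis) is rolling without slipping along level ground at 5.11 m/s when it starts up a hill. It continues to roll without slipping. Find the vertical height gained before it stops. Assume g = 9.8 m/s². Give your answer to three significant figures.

The moment of inertia is MR², giving k ≡ I/(MR²) = 1.
Rolling without slipping gives ω = v/R, so the total kinetic energy is ½Mv² + ½Iω² = ½(1+k)Mv² = Mv².
At the top the kinetic energy is zero, so Mv₀² = Mgh.
Thus h = (1+k)v₀²/(2g) = 2 × 5.11² / (2 × 9.8) ≈ 2.66 m.

h ≈ 2.66 m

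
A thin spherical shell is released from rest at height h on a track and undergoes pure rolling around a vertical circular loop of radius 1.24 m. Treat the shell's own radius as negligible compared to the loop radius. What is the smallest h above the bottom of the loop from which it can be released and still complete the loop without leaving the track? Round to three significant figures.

Here I = (2/3)MR², so the shape factor k = I/(MR²) = 2/3.
At the top of the loop, the minimum-contact condition is Mg = Mv_top²/r, so v_top² = gr.
With ω = v/R, the kinetic energy at speed v is ½(1+k)Mv² = (5/6)Mv².
Energy conservation from release (height h) to the top (height 2r): Mgh = Mg(2r) + (5/6)M·gr.
Thus h_min = 2r + (1+k)r/2 = r(2 + 1.667/2) = 1.24 × 2.833 ≈ 3.51 m.

h_min ≈ 3.51 m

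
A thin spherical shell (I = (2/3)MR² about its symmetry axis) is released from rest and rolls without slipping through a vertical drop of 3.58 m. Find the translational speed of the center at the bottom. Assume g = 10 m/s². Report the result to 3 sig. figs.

v ≈ 6.55 m/s

Here I = (2/3)MR², so the shape factor k = I/(MR²) = 2/3.
Pure rolling means v = ωR; then KE = ½Mv² + ½I(v/R)² = ½(1+k)Mv² = (5/6)Mv².
Energy conservation: Mgh = (5/6)Mv², so v = √(2gh/(1+k)) = √(2 × 10 × 3.58 / 1.667) ≈ 6.55 m/s.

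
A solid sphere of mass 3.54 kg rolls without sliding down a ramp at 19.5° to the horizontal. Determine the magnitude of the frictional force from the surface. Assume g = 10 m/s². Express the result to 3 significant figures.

f ≈ 3.38 N

The moment of inertia is (2/5)MR², giving k ≡ I/(MR²) = 0.4.
Newton's second law down the slope: Mg sinθ − f = Ma. The torque equation fR = Iα (with α = a/R) gives f = kMa.
Combining, a = g sinθ/(1+k) and f = kMa = kMg sinθ/(1+k).
f = 0.4 × 3.54 × 10 × sin19.5° / 1.4 ≈ 3.38 N.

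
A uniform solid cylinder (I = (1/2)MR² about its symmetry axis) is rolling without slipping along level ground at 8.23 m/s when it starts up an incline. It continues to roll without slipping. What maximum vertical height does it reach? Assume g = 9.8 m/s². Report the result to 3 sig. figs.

h ≈ 5.18 m

With I = (1/2)MR², the ratio k = I/(MR²) is 0.5.
The rolling condition ω = v/R makes the rotational term ½I(v/R)² = ½kMv², so KE_total = ½(1+k)Mv² = (3/4)Mv².
At the top the kinetic energy is zero, so (3/4)Mv₀² = Mgh.
Thus h = (1+k)v₀²/(2g) = 1.5 × 8.23² / (2 × 9.8) ≈ 5.18 m.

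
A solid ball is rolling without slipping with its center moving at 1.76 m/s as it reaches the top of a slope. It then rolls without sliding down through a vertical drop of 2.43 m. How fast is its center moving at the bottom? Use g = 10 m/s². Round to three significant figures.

For this body I = (2/5)MR², i.e. k = I/(MR²) = 0.4.
Pure rolling means v = ωR; then KE = ½Mv² + ½I(v/R)² = ½(1+k)Mv² = (7/10)Mv².
Conserving energy between top and bottom: (7/10)Mv² = (7/10)Mv₀² + Mgh, hence v² = v₀² + 2gh/(1+k).
v = √(1.76² + 2×10×2.43/1.4) = √37.81 ≈ 6.15 m/s.

v ≈ 6.15 m/s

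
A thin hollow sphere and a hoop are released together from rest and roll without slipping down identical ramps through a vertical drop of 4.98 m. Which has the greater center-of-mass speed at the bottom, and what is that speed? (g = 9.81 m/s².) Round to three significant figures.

For rolling without slipping, Mgh = ½(1+k)Mv² where k = I/(MR²), so v = √(2gh/(1+k)).
Thin hollow sphere: k = 2/3, giving v = √(2×9.81×4.98/1.667) = 7.657 m/s.
Hoop: k = 1, giving v = √(2×9.81×4.98/2) = 6.99 m/s.
The smaller k wins: the thin hollow sphere, at ≈ 7.66 m/s.

the thin hollow sphere, at v ≈ 7.66 m/s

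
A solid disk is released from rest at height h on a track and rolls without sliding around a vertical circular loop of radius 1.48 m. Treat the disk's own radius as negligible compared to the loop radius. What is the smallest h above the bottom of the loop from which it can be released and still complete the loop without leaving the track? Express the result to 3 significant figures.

h_min ≈ 4.07 m

Here I = (1/2)MR², so the shape factor k = I/(MR²) = 0.5.
At the top of the loop, the minimum-contact condition is Mg = Mv_top²/r, so v_top² = gr.
With ω = v/R, the kinetic energy at speed v is ½(1+k)Mv² = (3/4)Mv².
Energy conservation from release (height h) to the top (height 2r): Mgh = Mg(2r) + (3/4)M·gr.
Thus h_min = 2r + (1+k)r/2 = r(2 + 1.5/2) = 1.48 × 2.75 ≈ 4.07 m.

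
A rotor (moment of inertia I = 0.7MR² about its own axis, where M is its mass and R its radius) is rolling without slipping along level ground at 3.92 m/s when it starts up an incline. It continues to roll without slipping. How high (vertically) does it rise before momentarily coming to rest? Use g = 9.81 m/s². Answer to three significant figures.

h ≈ 1.33 m

For this body I = 0.7MR², i.e. k = I/(MR²) = 0.7.
Pure rolling means v = ωR; then KE = ½Mv² + ½I(v/R)² = ½(1+k)Mv² = (17/20)Mv².
All of this converts to potential energy at the highest point: (17/20)Mv₀² = Mgh.
Thus h = (1+k)v₀²/(2g) = 1.7 × 3.92² / (2 × 9.81) ≈ 1.33 m.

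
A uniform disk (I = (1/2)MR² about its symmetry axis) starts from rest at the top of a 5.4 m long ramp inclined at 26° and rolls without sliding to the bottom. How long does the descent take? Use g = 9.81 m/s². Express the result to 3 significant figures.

With I = (1/2)MR², the ratio k = I/(MR²) is 0.5.
Newton's second law down the slope: Mg sinθ − f = Ma. The torque equation fR = Iα (with α = a/R) gives f = kMa.
Hence a = g sinθ/(1+k) = 9.81×sin26°/1.5 = 2.867 m/s².
Starting from rest, L = ½at², so t = √(2L/a) = √(2×5.4/2.867) ≈ 1.94 s.

t ≈ 1.94 s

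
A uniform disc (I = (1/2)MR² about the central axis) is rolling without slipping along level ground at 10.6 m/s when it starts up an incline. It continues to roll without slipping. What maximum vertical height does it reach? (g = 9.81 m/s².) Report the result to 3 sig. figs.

The moment of inertia is (1/2)MR², giving k ≡ I/(MR²) = 0.5.
Since it rolls without slipping, ω = v/R and KE = ½Mv² + ½Iω² = ½(1+k)Mv² = (3/4)Mv².
All of this converts to potential energy at the highest point: (3/4)Mv₀² = Mgh.
Thus h = (1+k)v₀²/(2g) = 1.5 × 10.6² / (2 × 9.81) ≈ 8.59 m.

h ≈ 8.59 m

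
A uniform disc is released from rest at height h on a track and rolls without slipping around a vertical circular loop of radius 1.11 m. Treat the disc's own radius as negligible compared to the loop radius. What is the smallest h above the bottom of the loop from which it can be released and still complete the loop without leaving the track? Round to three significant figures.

h_min ≈ 3.05 m

For this body I = (1/2)MR², i.e. k = I/(MR²) = 0.5.
At the top, contact is just lost when gravity alone supplies the centripetal force: Mg = Mv_top²/r, i.e. v_top² = gr.
With ω = v/R, the kinetic energy at speed v is ½(1+k)Mv² = (3/4)Mv².
Energy conservation from release (height h) to the top (height 2r): Mgh = Mg(2r) + (3/4)M·gr.
Thus h_min = 2r + (1+k)r/2 = r(2 + 1.5/2) = 1.11 × 2.75 ≈ 3.05 m.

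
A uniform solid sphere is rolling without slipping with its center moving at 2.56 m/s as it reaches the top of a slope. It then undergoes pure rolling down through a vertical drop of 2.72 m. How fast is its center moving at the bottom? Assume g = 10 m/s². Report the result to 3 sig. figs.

Here I = (2/5)MR², so the shape factor k = I/(MR²) = 0.4.
Rolling without slipping gives ω = v/R, so the total kinetic energy is ½Mv² + ½Iω² = ½(1+k)Mv² = (7/10)Mv².
Conserving energy between top and bottom: (7/10)Mv² = (7/10)Mv₀² + Mgh, hence v² = v₀² + 2gh/(1+k).
v = √(2.56² + 2×10×2.72/1.4) = √45.41 ≈ 6.74 m/s.

v ≈ 6.74 m/s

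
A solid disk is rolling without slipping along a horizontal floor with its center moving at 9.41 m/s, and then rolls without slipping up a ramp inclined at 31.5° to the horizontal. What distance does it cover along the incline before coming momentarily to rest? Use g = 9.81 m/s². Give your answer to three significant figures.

d ≈ 13.0 m

The moment of inertia is (1/2)MR², giving k ≡ I/(MR²) = 0.5.
The rolling condition ω = v/R makes the rotational term ½I(v/R)² = ½kMv², so KE_total = ½(1+k)Mv² = (3/4)Mv².
Setting this equal to Mgh gives the vertical rise h = (1+k)v₀²/(2g) = 1.5×9.41²/(2×9.81) = 6.77 m.
Along the incline, d = h/sinθ = 6.77/sin31.5° ≈ 13.0 m.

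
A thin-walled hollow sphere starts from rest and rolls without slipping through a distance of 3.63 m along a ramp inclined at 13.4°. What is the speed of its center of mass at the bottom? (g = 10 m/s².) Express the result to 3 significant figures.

v ≈ 3.18 m/s

With I = (2/3)MR², the ratio k = I/(MR²) is 2/3.
Pure rolling means v = ωR; then KE = ½Mv² + ½I(v/R)² = ½(1+k)Mv² = (5/6)Mv².
The vertical drop is h = L sinθ = 3.63 × sin13.4° = 0.8412 m.
Setting Mgh = (5/6)Mv² gives v = √(2gh/(1+k)) = √(2·10·0.8412/1.667) ≈ 3.18 m/s.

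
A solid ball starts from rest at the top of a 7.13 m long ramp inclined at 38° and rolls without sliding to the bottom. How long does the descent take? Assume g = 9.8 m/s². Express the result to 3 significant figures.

With I = (2/5)MR², the ratio k = I/(MR²) is 0.4.
Translational: Mg sinθ − f = Ma. Rotational about the CM: fR = Iα = kMRa, so f = kMa.
Hence a = g sinθ/(1+k) = 9.8×sin38°/1.4 = 4.31 m/s².
Starting from rest, L = ½at², so t = √(2L/a) = √(2×7.13/4.31) ≈ 1.82 s.

t ≈ 1.82 s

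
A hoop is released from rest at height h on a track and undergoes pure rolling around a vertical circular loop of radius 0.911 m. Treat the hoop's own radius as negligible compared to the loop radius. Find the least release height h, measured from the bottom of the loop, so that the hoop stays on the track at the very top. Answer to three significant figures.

The moment of inertia is MR², giving k ≡ I/(MR²) = 1.
At the top of the loop, the minimum-contact condition is Mg = Mv_top²/r, so v_top² = gr.
With ω = v/R, the kinetic energy at speed v is ½(1+k)Mv² = Mv².
Energy conservation from release (height h) to the top (height 2r): Mgh = Mg(2r) + M·gr.
Thus h_min = 2r + (1+k)r/2 = r(2 + 2/2) = 0.911 × 3 ≈ 2.73 m.

h_min ≈ 2.73 m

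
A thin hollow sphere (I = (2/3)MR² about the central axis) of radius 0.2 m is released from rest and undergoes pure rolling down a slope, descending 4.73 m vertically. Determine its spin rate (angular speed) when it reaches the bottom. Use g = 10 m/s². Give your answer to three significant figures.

ω ≈ 37.7 rad/s

Here I = (2/3)MR², so the shape factor k = I/(MR²) = 2/3.
The rolling condition ω = v/R makes the rotational term ½I(v/R)² = ½kMv², so KE_total = ½(1+k)Mv² = (5/6)Mv².
Energy conservation Mgh = ½(1+k)Mv² gives v = √(2gh/(1+k)) = √(2 × 10 × 4.73 / 1.667) = 7.534 m/s.
The angular speed follows from ω = v/R = 7.534/0.2 ≈ 37.7 rad/s.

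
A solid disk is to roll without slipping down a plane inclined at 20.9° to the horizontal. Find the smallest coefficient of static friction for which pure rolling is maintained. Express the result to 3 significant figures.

The moment of inertia is (1/2)MR², giving k ≡ I/(MR²) = 0.5.
Translational: Mg sinθ − f = Ma. Rotational about the CM: fR = Iα = kMRa, so f = kMa.
These give a = g sinθ/(1+k) and the required friction f = kMg sinθ/(1+k).
With N = Mg cosθ, the no-slip condition f ≤ μN gives μ_min = f/N = k tanθ/(1+k).
μ_min = 0.5 × tan20.9° / 1.5 ≈ 0.127.

μ_min ≈ 0.127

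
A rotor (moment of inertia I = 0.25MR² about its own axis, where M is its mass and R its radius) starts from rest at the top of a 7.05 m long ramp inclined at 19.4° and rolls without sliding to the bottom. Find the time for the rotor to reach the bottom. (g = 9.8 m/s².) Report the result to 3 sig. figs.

For this body I = 0.25MR², i.e. k = I/(MR²) = 0.25.
Translational: Mg sinθ − f = Ma. Rotational about the CM: fR = Iα = kMRa, so f = kMa.
Hence a = g sinθ/(1+k) = 9.8×sin19.4°/1.25 = 2.604 m/s².
With constant a from rest, t = √(2L/a) = √(2·7.05/2.604) ≈ 2.33 s.

t ≈ 2.33 s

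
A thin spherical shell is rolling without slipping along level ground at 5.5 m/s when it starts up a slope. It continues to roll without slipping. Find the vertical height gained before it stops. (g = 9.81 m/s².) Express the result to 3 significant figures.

h ≈ 2.57 m

The moment of inertia is (2/3)MR², giving k ≡ I/(MR²) = 2/3.
Pure rolling means v = ωR; then KE = ½Mv² + ½I(v/R)² = ½(1+k)Mv² = (5/6)Mv².
At the top the kinetic energy is zero, so (5/6)Mv₀² = Mgh.
Thus h = (1+k)v₀²/(2g) = 1.667 × 5.5² / (2 × 9.81) ≈ 2.57 m.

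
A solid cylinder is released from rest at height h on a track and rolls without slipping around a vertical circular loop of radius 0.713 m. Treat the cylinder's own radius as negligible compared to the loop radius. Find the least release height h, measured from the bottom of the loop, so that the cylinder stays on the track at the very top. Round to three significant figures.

The moment of inertia is (1/2)MR², giving k ≡ I/(MR²) = 0.5.
At the top of the loop, the minimum-contact condition is Mg = Mv_top²/r, so v_top² = gr.
With ω = v/R, the kinetic energy at speed v is ½(1+k)Mv² = (3/4)Mv².
Energy conservation from release (height h) to the top (height 2r): Mgh = Mg(2r) + (3/4)M·gr.
Thus h_min = 2r + (1+k)r/2 = r(2 + 1.5/2) = 0.713 × 2.75 ≈ 1.96 m.

h_min ≈ 1.96 m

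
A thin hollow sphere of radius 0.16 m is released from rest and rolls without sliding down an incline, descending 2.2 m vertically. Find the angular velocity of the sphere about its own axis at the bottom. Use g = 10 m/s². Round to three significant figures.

ω ≈ 32.1 rad/s

With I = (2/3)MR², the ratio k = I/(MR²) is 2/3.
Pure rolling means v = ωR; then KE = ½Mv² + ½I(v/R)² = ½(1+k)Mv² = (5/6)Mv².
Energy conservation Mgh = ½(1+k)Mv² gives v = √(2gh/(1+k)) = √(2 × 10 × 2.2 / 1.667) = 5.138 m/s.
The angular speed follows from ω = v/R = 5.138/0.16 ≈ 32.1 rad/s.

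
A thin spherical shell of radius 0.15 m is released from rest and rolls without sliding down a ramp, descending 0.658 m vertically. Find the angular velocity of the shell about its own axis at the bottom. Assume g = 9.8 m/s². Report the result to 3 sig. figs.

The moment of inertia is (2/3)MR², giving k ≡ I/(MR²) = 2/3.
Since it rolls without slipping, ω = v/R and KE = ½Mv² + ½Iω² = ½(1+k)Mv² = (5/6)Mv².
Energy conservation Mgh = ½(1+k)Mv² gives v = √(2gh/(1+k)) = √(2 × 9.8 × 0.658 / 1.667) = 2.782 m/s.
Then ω = v/R = 2.782 / 0.15 ≈ 18.5 rad/s.

ω ≈ 18.5 rad/s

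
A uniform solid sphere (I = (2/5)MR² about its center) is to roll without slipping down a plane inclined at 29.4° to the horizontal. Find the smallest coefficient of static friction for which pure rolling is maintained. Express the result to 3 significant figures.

μ_min ≈ 0.161

For this body I = (2/5)MR², i.e. k = I/(MR²) = 0.4.
Newton's second law down the slope: Mg sinθ − f = Ma. The torque equation fR = Iα (with α = a/R) gives f = kMa.
These give a = g sinθ/(1+k) and the required friction f = kMg sinθ/(1+k).
With N = Mg cosθ, the no-slip condition f ≤ μN gives μ_min = f/N = k tanθ/(1+k).
μ_min = 0.4 × tan29.4° / 1.4 ≈ 0.161.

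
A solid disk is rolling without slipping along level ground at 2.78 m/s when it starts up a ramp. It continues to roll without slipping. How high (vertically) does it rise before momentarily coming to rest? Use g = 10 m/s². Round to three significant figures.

With I = (1/2)MR², the ratio k = I/(MR²) is 0.5.
Rolling without slipping gives ω = v/R, so the total kinetic energy is ½Mv² + ½Iω² = ½(1+k)Mv² = (3/4)Mv².
At the top the kinetic energy is zero, so (3/4)Mv₀² = Mgh.
Thus h = (1+k)v₀²/(2g) = 1.5 × 2.78² / (2 × 10) ≈ 0.580 m.

h ≈ 0.580 m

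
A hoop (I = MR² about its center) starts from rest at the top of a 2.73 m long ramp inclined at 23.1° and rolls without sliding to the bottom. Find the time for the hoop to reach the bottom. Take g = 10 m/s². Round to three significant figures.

t ≈ 1.67 s

For this body I = MR², i.e. k = I/(MR²) = 1.
Along the incline Mg sinθ − f = Ma, and torque about the center fR = Iα = kMR²(a/R) gives f = kMa.
Hence a = g sinθ/(1+k) = 10×sin23.1°/2 = 1.962 m/s².
Starting from rest, L = ½at², so t = √(2L/a) = √(2×2.73/1.962) ≈ 1.67 s.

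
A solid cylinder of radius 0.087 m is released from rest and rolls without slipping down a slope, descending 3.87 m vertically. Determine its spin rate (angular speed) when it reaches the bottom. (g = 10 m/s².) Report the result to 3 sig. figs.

Here I = (1/2)MR², so the shape factor k = I/(MR²) = 0.5.
Pure rolling means v = ωR; then KE = ½Mv² + ½I(v/R)² = ½(1+k)Mv² = (3/4)Mv².
Energy conservation Mgh = ½(1+k)Mv² gives v = √(2gh/(1+k)) = √(2 × 10 × 3.87 / 1.5) = 7.183 m/s.
Then ω = v/R = 7.183 / 0.087 ≈ 82.6 rad/s.

ω ≈ 82.6 rad/s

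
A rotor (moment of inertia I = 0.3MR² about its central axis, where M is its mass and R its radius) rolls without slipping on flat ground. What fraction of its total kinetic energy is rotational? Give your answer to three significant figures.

With I = 0.3MR², the ratio k = I/(MR²) is 0.3.
Since ω = v/R, the translational part is ½Mv² and the rotational part is ½I(v/R)² = ½kMv²; the total is ½(1+k)Mv².
The rotational fraction is therefore k/(1+k) = 0.3/1.3 ≈ 0.231.

fraction ≈ 0.231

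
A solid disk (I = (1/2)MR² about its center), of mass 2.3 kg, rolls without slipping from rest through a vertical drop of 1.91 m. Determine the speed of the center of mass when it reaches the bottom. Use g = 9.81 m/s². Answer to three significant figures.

The moment of inertia is (1/2)MR², giving k ≡ I/(MR²) = 0.5.
Rolling without slipping gives ω = v/R, so the total kinetic energy is ½Mv² + ½Iω² = ½(1+k)Mv² = (3/4)Mv².
Energy conservation: Mgh = (3/4)Mv², so v = √(2gh/(1+k)) = √(2 × 9.81 × 1.91 / 1.5) ≈ 5.00 m/s.

v ≈ 5.00 m/s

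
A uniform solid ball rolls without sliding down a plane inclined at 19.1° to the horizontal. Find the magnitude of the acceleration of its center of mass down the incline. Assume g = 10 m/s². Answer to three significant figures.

a ≈ 2.34 m/s²

The moment of inertia is (2/5)MR², giving k ≡ I/(MR²) = 0.4.
Newton's second law down the slope: Mg sinθ − f = Ma. The torque equation fR = Iα (with α = a/R) gives f = kMa.
Eliminating f: Mg sinθ = (1+k)Ma, so a = g sinθ/(1+k) = 10 × sin19.1° / 1.4 ≈ 2.34 m/s².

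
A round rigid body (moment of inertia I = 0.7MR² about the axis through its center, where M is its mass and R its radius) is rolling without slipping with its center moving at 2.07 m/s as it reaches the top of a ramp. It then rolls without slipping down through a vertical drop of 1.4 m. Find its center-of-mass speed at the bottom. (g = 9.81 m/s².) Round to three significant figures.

With I = 0.7MR², the ratio k = I/(MR²) is 0.7.
The rolling condition ω = v/R makes the rotational term ½I(v/R)² = ½kMv², so KE_total = ½(1+k)Mv² = (17/20)Mv².
Energy conservation: (17/20)Mv₀² + Mgh = (17/20)Mv², so v² = v₀² + 2gh/(1+k).
v = √(2.07² + 2×9.81×1.4/1.7) = √20.44 ≈ 4.52 m/s.

v ≈ 4.52 m/s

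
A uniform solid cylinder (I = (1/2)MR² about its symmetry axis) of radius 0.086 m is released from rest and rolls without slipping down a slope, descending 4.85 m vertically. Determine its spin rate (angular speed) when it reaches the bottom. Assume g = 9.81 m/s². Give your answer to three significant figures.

For this body I = (1/2)MR², i.e. k = I/(MR²) = 0.5.
Rolling without slipping gives ω = v/R, so the total kinetic energy is ½Mv² + ½Iω² = ½(1+k)Mv² = (3/4)Mv².
Energy conservation Mgh = ½(1+k)Mv² gives v = √(2gh/(1+k)) = √(2 × 9.81 × 4.85 / 1.5) = 7.965 m/s.
The angular speed follows from ω = v/R = 7.965/0.086 ≈ 92.6 rad/s.

ω ≈ 92.6 rad/s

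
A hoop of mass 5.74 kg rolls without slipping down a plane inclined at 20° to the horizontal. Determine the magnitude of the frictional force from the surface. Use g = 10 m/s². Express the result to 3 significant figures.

f ≈ 9.82 N

The moment of inertia is MR², giving k ≡ I/(MR²) = 1.
Translational: Mg sinθ − f = Ma. Rotational about the CM: fR = Iα = kMRa, so f = kMa.
Combining, a = g sinθ/(1+k) and f = kMa = kMg sinθ/(1+k).
f = 1 × 5.74 × 10 × sin20° / 2 ≈ 9.82 N.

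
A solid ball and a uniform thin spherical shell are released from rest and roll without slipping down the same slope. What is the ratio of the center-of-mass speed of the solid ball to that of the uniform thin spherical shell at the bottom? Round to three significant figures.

v_ratio ≈ 1.09

Each satisfies Mgh = ½(1+k)Mv² with k = I/(MR²), so v ∝ 1/√(1+k).
For the solid ball k = 0.4; for the uniform thin spherical shell k = 2/3.
v₁/v₂ = √((1+k₂)/(1+k₁)) = √(1.667/1.4) ≈ 1.09.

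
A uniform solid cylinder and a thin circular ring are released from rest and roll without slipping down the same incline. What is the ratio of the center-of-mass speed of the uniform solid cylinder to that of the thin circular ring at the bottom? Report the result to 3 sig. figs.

v_ratio ≈ 1.15

Each satisfies Mgh = ½(1+k)Mv² with k = I/(MR²), so v ∝ 1/√(1+k).
For the uniform solid cylinder k = 0.5; for the thin circular ring k = 1.
v₁/v₂ = √((1+k₂)/(1+k₁)) = √(2/1.5) ≈ 1.15.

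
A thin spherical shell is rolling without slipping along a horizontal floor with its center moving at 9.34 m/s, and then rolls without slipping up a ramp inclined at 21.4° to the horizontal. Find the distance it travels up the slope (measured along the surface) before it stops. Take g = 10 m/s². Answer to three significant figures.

Here I = (2/3)MR², so the shape factor k = I/(MR²) = 2/3.
Rolling without slipping gives ω = v/R, so the total kinetic energy is ½Mv² + ½Iω² = ½(1+k)Mv² = (5/6)Mv².
Setting this equal to Mgh gives the vertical rise h = (1+k)v₀²/(2g) = 1.667×9.34²/(2×10) = 7.27 m.
The distance along the slope is d = h/sinθ = 7.27/sin21.4° ≈ 19.9 m.

d ≈ 19.9 m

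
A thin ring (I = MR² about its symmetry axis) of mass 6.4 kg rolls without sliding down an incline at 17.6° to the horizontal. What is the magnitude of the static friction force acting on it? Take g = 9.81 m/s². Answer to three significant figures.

For this body I = MR², i.e. k = I/(MR²) = 1.
Translational: Mg sinθ − f = Ma. Rotational about the CM: fR = Iα = kMRa, so f = kMa.
Combining, a = g sinθ/(1+k) and f = kMa = kMg sinθ/(1+k).
f = 1 × 6.4 × 9.81 × sin17.6° / 2 ≈ 9.49 N.

f ≈ 9.49 N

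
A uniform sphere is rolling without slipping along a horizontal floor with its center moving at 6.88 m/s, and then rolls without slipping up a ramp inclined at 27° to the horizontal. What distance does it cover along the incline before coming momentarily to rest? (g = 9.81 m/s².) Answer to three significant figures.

d ≈ 7.44 m

The moment of inertia is (2/5)MR², giving k ≡ I/(MR²) = 0.4.
Since it rolls without slipping, ω = v/R and KE = ½Mv² + ½Iω² = ½(1+k)Mv² = (7/10)Mv².
Setting this equal to Mgh gives the vertical rise h = (1+k)v₀²/(2g) = 1.4×6.88²/(2×9.81) = 3.378 m.
The distance along the slope is d = h/sinθ = 3.378/sin27° ≈ 7.44 m.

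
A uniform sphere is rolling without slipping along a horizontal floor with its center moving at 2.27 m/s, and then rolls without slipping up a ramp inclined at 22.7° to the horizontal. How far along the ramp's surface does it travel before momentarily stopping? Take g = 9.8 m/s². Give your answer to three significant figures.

Here I = (2/5)MR², so the shape factor k = I/(MR²) = 0.4.
Pure rolling means v = ωR; then KE = ½Mv² + ½I(v/R)² = ½(1+k)Mv² = (7/10)Mv².
Setting this equal to Mgh gives the vertical rise h = (1+k)v₀²/(2g) = 1.4×2.27²/(2×9.8) = 0.3681 m.
The distance along the slope is d = h/sinθ = 0.3681/sin22.7° ≈ 0.954 m.

d ≈ 0.954 m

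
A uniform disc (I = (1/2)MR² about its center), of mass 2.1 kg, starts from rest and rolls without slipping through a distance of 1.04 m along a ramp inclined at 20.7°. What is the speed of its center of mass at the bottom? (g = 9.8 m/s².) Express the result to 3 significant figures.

v ≈ 2.19 m/s

With I = (1/2)MR², the ratio k = I/(MR²) is 0.5.
Pure rolling means v = ωR; then KE = ½Mv² + ½I(v/R)² = ½(1+k)Mv² = (3/4)Mv².
The vertical drop is h = L sinθ = 1.04 × sin20.7° = 0.3676 m.
Energy conservation: Mgh = (3/4)Mv², so v = √(2gh/(1+k)) = √(2 × 9.8 × 0.3676 / 1.5) ≈ 2.19 m/s.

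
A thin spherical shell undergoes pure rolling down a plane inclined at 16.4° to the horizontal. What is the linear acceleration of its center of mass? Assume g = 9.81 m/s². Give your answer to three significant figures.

a ≈ 1.66 m/s²

The moment of inertia is (2/3)MR², giving k ≡ I/(MR²) = 2/3.
Newton's second law down the slope: Mg sinθ − f = Ma. The torque equation fR = Iα (with α = a/R) gives f = kMa.
Eliminating f: Mg sinθ = (1+k)Ma, so a = g sinθ/(1+k) = 9.81 × sin16.4° / 1.667 ≈ 1.66 m/s².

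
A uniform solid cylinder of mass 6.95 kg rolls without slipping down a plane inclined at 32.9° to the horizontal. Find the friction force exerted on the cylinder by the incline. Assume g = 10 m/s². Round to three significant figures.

The moment of inertia is (1/2)MR², giving k ≡ I/(MR²) = 0.5.
Newton's second law down the slope: Mg sinθ − f = Ma. The torque equation fR = Iα (with α = a/R) gives f = kMa.
Combining, a = g sinθ/(1+k) and f = kMa = kMg sinθ/(1+k).
f = 0.5 × 6.95 × 10 × sin32.9° / 1.5 ≈ 12.6 N.

f ≈ 12.6 N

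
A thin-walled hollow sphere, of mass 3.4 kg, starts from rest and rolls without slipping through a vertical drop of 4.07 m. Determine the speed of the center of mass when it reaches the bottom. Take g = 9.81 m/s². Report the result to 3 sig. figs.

v ≈ 6.92 m/s

The moment of inertia is (2/3)MR², giving k ≡ I/(MR²) = 2/3.
The rolling condition ω = v/R makes the rotational term ½I(v/R)² = ½kMv², so KE_total = ½(1+k)Mv² = (5/6)Mv².
Energy conservation: Mgh = (5/6)Mv², so v = √(2gh/(1+k)) = √(2 × 9.81 × 4.07 / 1.667) ≈ 6.92 m/s.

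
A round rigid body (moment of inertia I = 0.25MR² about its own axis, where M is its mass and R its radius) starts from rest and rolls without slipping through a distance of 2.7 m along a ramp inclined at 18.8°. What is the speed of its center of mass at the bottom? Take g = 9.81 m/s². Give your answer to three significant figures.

For this body I = 0.25MR², i.e. k = I/(MR²) = 0.25.
Pure rolling means v = ωR; then KE = ½Mv² + ½I(v/R)² = ½(1+k)Mv² = (5/8)Mv².
The vertical drop is h = L sinθ = 2.7 × sin18.8° = 0.8701 m.
Setting Mgh = (5/8)Mv² gives v = √(2gh/(1+k)) = √(2·9.81·0.8701/1.25) ≈ 3.70 m/s.

v ≈ 3.70 m/s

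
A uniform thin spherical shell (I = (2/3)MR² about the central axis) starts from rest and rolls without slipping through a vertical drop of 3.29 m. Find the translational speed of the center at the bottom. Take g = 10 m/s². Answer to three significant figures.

The moment of inertia is (2/3)MR², giving k ≡ I/(MR²) = 2/3.
The rolling condition ω = v/R makes the rotational term ½I(v/R)² = ½kMv², so KE_total = ½(1+k)Mv² = (5/6)Mv².
Setting Mgh = (5/6)Mv² gives v = √(2gh/(1+k)) = √(2·10·3.29/1.667) ≈ 6.28 m/s.

v ≈ 6.28 m/s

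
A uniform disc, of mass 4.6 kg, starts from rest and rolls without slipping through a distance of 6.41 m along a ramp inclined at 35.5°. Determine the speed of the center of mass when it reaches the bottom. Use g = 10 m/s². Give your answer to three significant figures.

The moment of inertia is (1/2)MR², giving k ≡ I/(MR²) = 0.5.
Pure rolling means v = ωR; then KE = ½Mv² + ½I(v/R)² = ½(1+k)Mv² = (3/4)Mv².
The vertical drop is h = L sinθ = 6.41 × sin35.5° = 3.722 m.
Setting Mgh = (3/4)Mv² gives v = √(2gh/(1+k)) = √(2·10·3.722/1.5) ≈ 7.04 m/s.

v ≈ 7.04 m/s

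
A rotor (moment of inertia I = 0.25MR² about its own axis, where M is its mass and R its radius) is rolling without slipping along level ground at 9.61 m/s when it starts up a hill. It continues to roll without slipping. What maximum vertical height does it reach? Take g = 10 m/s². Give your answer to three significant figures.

h ≈ 5.77 m

For this body I = 0.25MR², i.e. k = I/(MR²) = 0.25.
Since it rolls without slipping, ω = v/R and KE = ½Mv² + ½Iω² = ½(1+k)Mv² = (5/8)Mv².
All of this converts to potential energy at the highest point: (5/8)Mv₀² = Mgh.
Thus h = (1+k)v₀²/(2g) = 1.25 × 9.61² / (2 × 10) ≈ 5.77 m.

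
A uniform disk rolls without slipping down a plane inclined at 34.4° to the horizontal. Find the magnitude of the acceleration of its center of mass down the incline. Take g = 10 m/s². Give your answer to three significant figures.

a ≈ 3.77 m/s²

The moment of inertia is (1/2)MR², giving k ≡ I/(MR²) = 0.5.
Translational: Mg sinθ − f = Ma. Rotational about the CM: fR = Iα = kMRa, so f = kMa.
Eliminating f: Mg sinθ = (1+k)Ma, so a = g sinθ/(1+k) = 10 × sin34.4° / 1.5 ≈ 3.77 m/s².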